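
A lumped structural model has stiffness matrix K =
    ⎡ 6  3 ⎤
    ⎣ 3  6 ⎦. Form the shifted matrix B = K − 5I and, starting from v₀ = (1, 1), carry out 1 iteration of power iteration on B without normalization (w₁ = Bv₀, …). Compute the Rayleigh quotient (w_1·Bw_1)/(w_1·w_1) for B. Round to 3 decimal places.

μ ≈ 4.000

B = K − 5I has rows (1, 3); (3, 1)
w1 = Bv₀ = (4, 4)
Bw1 = (16, 16)
w1·Bw1 = 128; w1·w1 = 32; μ ≈ 128/32 = 4.000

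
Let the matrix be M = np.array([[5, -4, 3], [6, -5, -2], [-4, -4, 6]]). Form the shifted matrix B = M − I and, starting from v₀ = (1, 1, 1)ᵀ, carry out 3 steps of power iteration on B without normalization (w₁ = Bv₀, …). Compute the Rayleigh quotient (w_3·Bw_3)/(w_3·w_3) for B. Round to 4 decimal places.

μ ≈ 1.9128

B = M − I has rows (4, -4, 3); (6, -6, -2); (-4, -4, 5)
w1 = Bv₀ = (4·1 + (-4)·1 + 3·1; 6·1 + (-6)·1 + (-2)·1; (-4)·1 + (-4)·1 + 5·1) = (3, -2, -3)
w2 = Bw1 = (4·3 + (-4)·(-2) + 3·(-3); 6·3 + (-6)·(-2) + (-2)·(-3); (-4)·3 + (-4)·(-2) + 5·(-3)) = (11, 36, -19)
w3 = Bw2 = (-157, -112, -283)
Bw3 = (-1029, 296, -339)
w3·Bw3 = 224338; w3·w3 = 117282; μ ≈ 224338/117282 = 1.9128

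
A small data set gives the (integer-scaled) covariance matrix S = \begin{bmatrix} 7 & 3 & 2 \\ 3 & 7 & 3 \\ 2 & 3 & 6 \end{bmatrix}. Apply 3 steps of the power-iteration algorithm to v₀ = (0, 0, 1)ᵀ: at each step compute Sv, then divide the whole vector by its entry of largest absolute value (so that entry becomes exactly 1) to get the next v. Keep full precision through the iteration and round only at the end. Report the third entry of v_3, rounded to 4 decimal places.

0.8801

Sv0 = (2.00000, 3.00000, 6.00000); divide by 6.00000 → v1 = (0.33333, 0.50000, 1.00000)
Sv1 = (5.83333, 7.50000, 8.16667); divide by 8.16667 → v2 = (0.71429, 0.91837, 1.00000)
Sv2 = (9.75510, 11.57143, 10.18367); divide by 11.57143 → v3 = (0.84303, 1.00000, 0.88007)
Requested entry of v3: 499/567 = 0.8801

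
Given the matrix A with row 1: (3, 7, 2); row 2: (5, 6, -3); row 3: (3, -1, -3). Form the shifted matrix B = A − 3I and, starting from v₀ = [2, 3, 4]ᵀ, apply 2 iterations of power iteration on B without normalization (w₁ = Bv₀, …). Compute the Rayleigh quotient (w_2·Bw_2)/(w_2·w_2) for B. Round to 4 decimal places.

-2.7342

B = A − 3I has rows (0, 7, 2); (5, 3, -3); (3, -1, -6)
w1 = Bv₀ = (0·2 + 7·3 + 2·4; 5·2 + 3·3 + (-3)·4; 3·2 + (-1)·3 + (-6)·4) = (29, 7, -21)
w2 = Bw1 = (0·29 + 7·7 + 2·(-21); 5·29 + 3·7 + (-3)·(-21); 3·29 + (-1)·7 + (-6)·(-21)) = (7, 229, 206)
Bw2 = (2015, 104, -1444)
w2·Bw2 = -259543; w2·w2 = 94926; μ ≈ -259543/94926 = -2.7342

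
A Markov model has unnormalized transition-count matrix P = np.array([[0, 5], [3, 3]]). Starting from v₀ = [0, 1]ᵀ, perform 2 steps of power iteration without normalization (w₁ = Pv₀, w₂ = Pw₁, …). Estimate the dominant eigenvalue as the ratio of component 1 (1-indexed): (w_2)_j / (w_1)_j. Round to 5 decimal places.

w1 = Pv₀ = (0·0 + 5·1; 3·0 + 3·1) = (5, 3)
w2 = Pw1 = (0·5 + 5·3; 3·5 + 3·3) = (15, 24)
Ratio at component: 15 / 5 = 3.00000

λ ≈ 3.00000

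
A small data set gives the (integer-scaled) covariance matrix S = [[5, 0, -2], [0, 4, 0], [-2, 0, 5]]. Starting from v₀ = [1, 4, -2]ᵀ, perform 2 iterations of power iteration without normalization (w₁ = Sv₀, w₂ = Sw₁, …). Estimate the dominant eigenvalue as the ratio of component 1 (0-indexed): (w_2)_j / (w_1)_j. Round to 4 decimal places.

w1 = Sv₀ = (5·1 + 0·4 + (-2)·(-2); 0·1 + 4·4 + 0·(-2); (-2)·1 + 0·4 + 5·(-2)) = (9, 16, -12)
w2 = Sw1 = (5·9 + 0·16 + (-2)·(-12); 0·9 + 4·16 + 0·(-12); (-2)·9 + 0·16 + 5·(-12)) = (69, 64, -78)
Ratio at component: 64 / 16 = 4.0000

4.0000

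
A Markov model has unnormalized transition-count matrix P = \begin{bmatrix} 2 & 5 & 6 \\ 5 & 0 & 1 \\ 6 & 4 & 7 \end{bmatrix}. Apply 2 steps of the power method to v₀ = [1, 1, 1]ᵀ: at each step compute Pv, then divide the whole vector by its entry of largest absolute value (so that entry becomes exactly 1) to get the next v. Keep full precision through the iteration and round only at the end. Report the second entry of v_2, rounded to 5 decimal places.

0.37104

Pv0 = (13.000000, 6.000000, 17.000000); divide by 17.000000 → v1 = (0.764706, 0.352941, 1.000000)
Pv1 = (9.294118, 4.823529, 13.000000); divide by 13.000000 → v2 = (0.714932, 0.371041, 1.000000)
Requested entry of v2: 82/221 = 0.37104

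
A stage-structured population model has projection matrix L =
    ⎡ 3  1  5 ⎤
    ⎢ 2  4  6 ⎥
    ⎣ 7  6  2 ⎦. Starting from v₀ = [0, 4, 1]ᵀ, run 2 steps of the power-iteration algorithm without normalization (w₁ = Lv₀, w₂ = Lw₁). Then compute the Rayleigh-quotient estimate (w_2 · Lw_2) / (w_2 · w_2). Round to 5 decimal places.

w1 = Lv₀ = (3·0 + 1·4 + 5·1; 2·0 + 4·4 + 6·1; 7·0 + 6·4 + 2·1) = (9, 22, 26)
w2 = Lw1 = (3·9 + 1·22 + 5·26; 2·9 + 4·22 + 6·26; 7·9 + 6·22 + 2·26) = (179, 262, 247)
Lw2 = (2034, 2888, 3319)
w2·Lw2 = 179·2034 + 262·2888 + 247·3319 = 1940535; w2·w2 = 179·179 + 262·262 + 247·247 = 161694
λ ≈ 1940535/161694 = 12.00128

12.00128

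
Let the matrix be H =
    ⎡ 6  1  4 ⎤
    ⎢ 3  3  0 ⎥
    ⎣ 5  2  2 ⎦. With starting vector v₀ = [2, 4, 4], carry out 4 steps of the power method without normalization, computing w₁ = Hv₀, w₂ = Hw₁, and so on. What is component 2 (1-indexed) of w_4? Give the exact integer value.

13254

w1 = Hv₀ = (6·2 + 1·4 + 4·4; 3·2 + 3·4 + 0·4; 5·2 + 2·4 + 2·4) = (32, 18, 26)
w2 = Hw1 = (6·32 + 1·18 + 4·26; 3·32 + 3·18 + 0·26; 5·32 + 2·18 + 2·26) = (314, 150, 248)
w3 = Hw2 = (3026, 1392, 2366)
w4 = Hw3 = (29012, 13254, 22646)
The requested component of w4 is 13254.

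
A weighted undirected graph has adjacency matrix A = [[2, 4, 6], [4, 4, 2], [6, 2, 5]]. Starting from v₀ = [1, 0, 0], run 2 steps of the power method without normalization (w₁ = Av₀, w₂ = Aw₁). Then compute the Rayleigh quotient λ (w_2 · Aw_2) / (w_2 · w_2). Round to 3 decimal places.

w1 = Av₀ = (2·1 + 4·0 + 6·0; 4·1 + 4·0 + 2·0; 6·1 + 2·0 + 5·0) = (2, 4, 6)
w2 = Aw1 = (2·2 + 4·4 + 6·6; 4·2 + 4·4 + 2·6; 6·2 + 2·4 + 5·6) = (56, 36, 50)
Aw2 = (556, 468, 658)
w2·Aw2 = 56·556 + 36·468 + 50·658 = 80884; w2·w2 = 56·56 + 36·36 + 50·50 = 6932
λ ≈ 80884/6932 = 11.668

λ ≈ 11.668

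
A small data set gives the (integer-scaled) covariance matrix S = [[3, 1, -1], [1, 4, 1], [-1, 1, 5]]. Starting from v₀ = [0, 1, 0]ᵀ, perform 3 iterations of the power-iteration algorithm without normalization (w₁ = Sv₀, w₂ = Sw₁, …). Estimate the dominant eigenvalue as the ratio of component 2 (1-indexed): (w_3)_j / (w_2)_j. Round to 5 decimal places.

w1 = Sv₀ = (1, 4, 1)
w2 = Sw1 = (6, 18, 8)
w3 = Sw2 = (28, 86, 52)
Ratio at component: 86 / 18 = 4.77778

4.77778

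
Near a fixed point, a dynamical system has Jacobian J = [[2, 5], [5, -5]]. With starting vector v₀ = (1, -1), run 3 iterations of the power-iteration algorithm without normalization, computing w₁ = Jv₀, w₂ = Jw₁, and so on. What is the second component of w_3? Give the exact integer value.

545

w1 = Jv₀ = (2·1 + 5·(-1); 5·1 + (-5)·(-1)) = (-3, 10)
w2 = Jw1 = (2·(-3) + 5·10; 5·(-3) + (-5)·10) = (44, -65)
w3 = Jw2 = (-237, 545)
The requested component of w3 is 545.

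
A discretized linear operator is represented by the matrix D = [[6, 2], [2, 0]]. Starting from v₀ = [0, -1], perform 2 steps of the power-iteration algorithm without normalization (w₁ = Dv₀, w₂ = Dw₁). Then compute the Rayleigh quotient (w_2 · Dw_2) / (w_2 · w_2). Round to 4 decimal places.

w1 = Dv₀ = (6·0 + 2·(-1); 2·0 + 0·(-1)) = (-2, 0)
w2 = Dw1 = (6·(-2) + 2·0; 2·(-2) + 0·0) = (-12, -4)
Dw2 = (-80, -24)
w2·Dw2 = (-12)·(-80) + (-4)·(-24) = 1056; w2·w2 = (-12)·(-12) + (-4)·(-4) = 160
λ ≈ 1056/160 = 6.6000

6.6000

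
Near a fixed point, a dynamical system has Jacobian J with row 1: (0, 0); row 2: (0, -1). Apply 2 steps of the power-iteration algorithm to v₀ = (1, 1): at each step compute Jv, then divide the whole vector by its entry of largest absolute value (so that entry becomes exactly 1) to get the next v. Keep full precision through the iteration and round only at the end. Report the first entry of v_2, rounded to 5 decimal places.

Jv0 = (0.000000, -1.000000); divide by -1.000000 → v1 = (0.000000, 1.000000)
Jv1 = (0.000000, -1.000000); divide by -1.000000 → v2 = (0.000000, 1.000000)
Requested entry of v2: 0/1 = 0.00000

0.00000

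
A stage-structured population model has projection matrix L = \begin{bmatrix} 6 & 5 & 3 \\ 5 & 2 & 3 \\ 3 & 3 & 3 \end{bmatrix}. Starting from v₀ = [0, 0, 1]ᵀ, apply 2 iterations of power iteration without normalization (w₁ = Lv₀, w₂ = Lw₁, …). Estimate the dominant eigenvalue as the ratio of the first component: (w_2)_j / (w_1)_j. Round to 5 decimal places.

w1 = Lv₀ = (3, 3, 3)
w2 = Lw1 = (42, 30, 27)
Ratio at component: 42 / 3 = 14.00000

λ ≈ 14.00000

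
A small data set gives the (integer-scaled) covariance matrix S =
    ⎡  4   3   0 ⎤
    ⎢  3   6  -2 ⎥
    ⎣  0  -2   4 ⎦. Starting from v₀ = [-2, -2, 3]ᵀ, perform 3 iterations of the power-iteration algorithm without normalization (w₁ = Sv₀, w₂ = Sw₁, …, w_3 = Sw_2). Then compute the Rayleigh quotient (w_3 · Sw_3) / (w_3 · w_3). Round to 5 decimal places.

w1 = Sv₀ = (4·(-2) + 3·(-2) + 0·3; 3·(-2) + 6·(-2) + (-2)·3; 0·(-2) + (-2)·(-2) + 4·3) = (-14, -24, 16)
w2 = Sw1 = (4·(-14) + 3·(-24) + 0·16; 3·(-14) + 6·(-24) + (-2)·16; 0·(-14) + (-2)·(-24) + 4·16) = (-128, -218, 112)
w3 = Sw2 = (-1166, -1916, 884)
Sw3 = (-10412, -16762, 7368)
w3·Sw3 = (-1166)·(-10412) + (-1916)·(-16762) + 884·7368 = 50769696; w3·w3 = (-1166)·(-1166) + (-1916)·(-1916) + 884·884 = 5812068
λ ≈ 50769696/5812068 = 8.73522

λ ≈ 8.73522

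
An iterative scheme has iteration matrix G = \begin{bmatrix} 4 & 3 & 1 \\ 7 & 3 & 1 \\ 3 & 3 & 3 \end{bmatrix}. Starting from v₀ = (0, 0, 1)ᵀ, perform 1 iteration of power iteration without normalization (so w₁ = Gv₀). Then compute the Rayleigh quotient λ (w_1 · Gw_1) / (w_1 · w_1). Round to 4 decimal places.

λ ≈ 6.1818

w1 = Gv₀ = (4·0 + 3·0 + 1·1; 7·0 + 3·0 + 1·1; 3·0 + 3·0 + 3·1) = (1, 1, 3)
Gw1 = (10, 13, 15)
w1·Gw1 = 1·10 + 1·13 + 3·15 = 68; w1·w1 = 1·1 + 1·1 + 3·3 = 11
λ ≈ 68/11 = 6.1818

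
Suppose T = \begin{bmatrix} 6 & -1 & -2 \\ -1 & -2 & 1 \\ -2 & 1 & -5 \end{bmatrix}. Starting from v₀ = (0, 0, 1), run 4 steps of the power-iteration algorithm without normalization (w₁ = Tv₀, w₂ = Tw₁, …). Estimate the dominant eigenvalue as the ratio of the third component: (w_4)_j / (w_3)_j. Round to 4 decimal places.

w1 = Tv₀ = (6·0 + (-1)·0 + (-2)·1; (-1)·0 + (-2)·0 + 1·1; (-2)·0 + 1·0 + (-5)·1) = (-2, 1, -5)
w2 = Tw1 = (6·(-2) + (-1)·1 + (-2)·(-5); (-1)·(-2) + (-2)·1 + 1·(-5); (-2)·(-2) + 1·1 + (-5)·(-5)) = (-3, -5, 30)
w3 = Tw2 = (-73, 43, -149)
w4 = Tw3 = (-183, -162, 934)
Ratio at component: 934 / -149 = -6.2685

λ ≈ -6.2685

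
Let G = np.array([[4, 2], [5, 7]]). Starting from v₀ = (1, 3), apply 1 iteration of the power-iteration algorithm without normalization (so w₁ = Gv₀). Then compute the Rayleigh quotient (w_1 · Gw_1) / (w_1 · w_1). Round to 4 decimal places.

w1 = Gv₀ = (10, 26)
Gw1 = (92, 232)
w1·Gw1 = 10·92 + 26·232 = 6952; w1·w1 = 10·10 + 26·26 = 776
λ ≈ 6952/776 = 8.9588

λ ≈ 8.9588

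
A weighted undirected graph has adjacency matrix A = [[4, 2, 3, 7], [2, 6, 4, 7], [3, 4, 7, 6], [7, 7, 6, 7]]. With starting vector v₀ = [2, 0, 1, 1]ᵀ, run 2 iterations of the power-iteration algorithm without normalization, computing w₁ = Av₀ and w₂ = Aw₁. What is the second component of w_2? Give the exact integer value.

391

w1 = Av₀ = (4·2 + 2·0 + 3·1 + 7·1; 2·2 + 6·0 + 4·1 + 7·1; 3·2 + 4·0 + 7·1 + 6·1; 7·2 + 7·0 + 6·1 + 7·1) = (18, 15, 19, 27)
w2 = Aw1 = (4·18 + 2·15 + 3·19 + 7·27; 2·18 + 6·15 + 4·19 + 7·27; 3·18 + 4·15 + 7·19 + 6·27; 7·18 + 7·15 + 6·19 + 7·27) = (348, 391, 409, 534)
The requested component of w2 is 391.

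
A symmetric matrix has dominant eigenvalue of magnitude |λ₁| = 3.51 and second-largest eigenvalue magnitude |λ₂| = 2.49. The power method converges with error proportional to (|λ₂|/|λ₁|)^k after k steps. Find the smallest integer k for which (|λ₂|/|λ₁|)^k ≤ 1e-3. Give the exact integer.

|λ₂/λ₁| = 2.49/3.51 = 0.70940
Need k ≥ ln(1e-3) / ln(0.70940) = -6.9078 / -0.3433 ≈ 20.120
Smallest integer k satisfying the bound: 21

21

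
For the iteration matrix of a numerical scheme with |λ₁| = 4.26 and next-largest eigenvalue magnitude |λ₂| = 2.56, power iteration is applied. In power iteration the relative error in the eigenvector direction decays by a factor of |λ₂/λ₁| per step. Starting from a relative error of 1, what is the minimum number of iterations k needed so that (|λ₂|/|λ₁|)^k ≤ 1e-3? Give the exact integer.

14

|λ₂/λ₁| = 2.56/4.26 = 0.60094
Need k ≥ ln(1e-3) / ln(0.60094) = -6.9078 / -0.5093 ≈ 13.564
Smallest integer k satisfying the bound: 14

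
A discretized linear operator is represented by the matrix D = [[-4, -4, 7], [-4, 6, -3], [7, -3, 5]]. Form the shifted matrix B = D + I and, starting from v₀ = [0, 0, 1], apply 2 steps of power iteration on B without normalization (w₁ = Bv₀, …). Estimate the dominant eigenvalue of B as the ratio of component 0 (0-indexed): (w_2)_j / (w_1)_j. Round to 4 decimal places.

4.7143

B = D + I has rows (-3, -4, 7); (-4, 7, -3); (7, -3, 6)
w1 = Bv₀ = ((-3)·0 + (-4)·0 + 7·1; (-4)·0 + 7·0 + (-3)·1; 7·0 + (-3)·0 + 6·1) = (7, -3, 6)
w2 = Bw1 = ((-3)·7 + (-4)·(-3) + 7·6; (-4)·7 + 7·(-3) + (-3)·6; 7·7 + (-3)·(-3) + 6·6) = (33, -67, 94)
Ratio: 33/7 = 4.7143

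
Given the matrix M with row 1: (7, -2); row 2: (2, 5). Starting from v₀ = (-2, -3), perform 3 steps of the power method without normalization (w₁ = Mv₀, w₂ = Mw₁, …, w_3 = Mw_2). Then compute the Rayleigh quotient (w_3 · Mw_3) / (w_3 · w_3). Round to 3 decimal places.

5.051

w1 = Mv₀ = (-8, -19)
w2 = Mw1 = (-18, -111)
w3 = Mw2 = (96, -591)
Mw3 = (1854, -2763)
w3·Mw3 = 96·1854 + (-591)·(-2763) = 1810917; w3·w3 = 96·96 + (-591)·(-591) = 358497
λ ≈ 1810917/358497 = 5.051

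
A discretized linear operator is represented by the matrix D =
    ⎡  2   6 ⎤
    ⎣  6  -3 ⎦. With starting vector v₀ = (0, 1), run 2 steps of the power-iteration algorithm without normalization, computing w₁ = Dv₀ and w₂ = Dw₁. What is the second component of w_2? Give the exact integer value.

w1 = Dv₀ = (6, -3)
w2 = Dw1 = (-6, 45)
The requested component of w2 is 45.

45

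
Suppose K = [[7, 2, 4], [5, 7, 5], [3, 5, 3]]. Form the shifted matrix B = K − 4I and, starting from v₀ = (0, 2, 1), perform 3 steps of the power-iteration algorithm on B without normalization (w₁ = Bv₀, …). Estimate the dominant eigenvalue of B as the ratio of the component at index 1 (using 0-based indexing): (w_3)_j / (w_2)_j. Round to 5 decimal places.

B = K − 4I has rows (3, 2, 4); (5, 3, 5); (3, 5, -1)
w1 = Bv₀ = (3·0 + 2·2 + 4·1; 5·0 + 3·2 + 5·1; 3·0 + 5·2 + (-1)·1) = (8, 11, 9)
w2 = Bw1 = (3·8 + 2·11 + 4·9; 5·8 + 3·11 + 5·9; 3·8 + 5·11 + (-1)·9) = (82, 118, 70)
w3 = Bw2 = (762, 1114, 766)
Ratio: 1114/118 = 9.44068

μ ≈ 9.44068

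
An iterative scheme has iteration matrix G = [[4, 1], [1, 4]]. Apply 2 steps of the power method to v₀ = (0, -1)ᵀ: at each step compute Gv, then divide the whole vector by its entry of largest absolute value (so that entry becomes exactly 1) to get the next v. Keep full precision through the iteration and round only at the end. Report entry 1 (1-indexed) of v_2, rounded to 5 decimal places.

0.47059

Gv0 = (-1.000000, -4.000000); divide by -4.000000 → v1 = (0.250000, 1.000000)
Gv1 = (2.000000, 4.250000); divide by 4.250000 → v2 = (0.470588, 1.000000)
Requested entry of v2: -8/-17 = 0.47059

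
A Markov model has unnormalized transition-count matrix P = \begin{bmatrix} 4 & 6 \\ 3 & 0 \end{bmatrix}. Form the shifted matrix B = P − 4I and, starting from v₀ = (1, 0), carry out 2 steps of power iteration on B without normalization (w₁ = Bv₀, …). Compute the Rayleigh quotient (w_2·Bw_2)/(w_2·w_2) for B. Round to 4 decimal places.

μ ≈ -5.3846

B = P − 4I has rows (0, 6); (3, -4)
w1 = Bv₀ = (0·1 + 6·0; 3·1 + (-4)·0) = (0, 3)
w2 = Bw1 = (0·0 + 6·3; 3·0 + (-4)·3) = (18, -12)
Bw2 = (-72, 102)
w2·Bw2 = -2520; w2·w2 = 468; μ ≈ -2520/468 = -5.3846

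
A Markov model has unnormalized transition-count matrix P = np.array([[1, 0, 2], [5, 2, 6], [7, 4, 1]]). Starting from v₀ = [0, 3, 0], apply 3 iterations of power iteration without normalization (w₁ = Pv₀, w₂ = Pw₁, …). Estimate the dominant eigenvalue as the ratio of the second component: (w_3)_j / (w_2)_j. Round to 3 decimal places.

λ ≈ 6.000

w1 = Pv₀ = (1·0 + 0·3 + 2·0; 5·0 + 2·3 + 6·0; 7·0 + 4·3 + 1·0) = (0, 6, 12)
w2 = Pw1 = (1·0 + 0·6 + 2·12; 5·0 + 2·6 + 6·12; 7·0 + 4·6 + 1·12) = (24, 84, 36)
w3 = Pw2 = (96, 504, 540)
Ratio at component: 504 / 84 = 6.000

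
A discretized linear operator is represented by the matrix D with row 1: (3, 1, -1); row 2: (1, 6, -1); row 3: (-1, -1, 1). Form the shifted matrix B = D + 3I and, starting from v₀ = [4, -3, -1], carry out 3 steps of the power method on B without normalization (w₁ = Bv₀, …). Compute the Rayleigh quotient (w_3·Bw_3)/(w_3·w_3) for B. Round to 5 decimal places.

B = D + 3I has rows (6, 1, -1); (1, 9, -1); (-1, -1, 4)
w1 = Bv₀ = (6·4 + 1·(-3) + (-1)·(-1); 1·4 + 9·(-3) + (-1)·(-1); (-1)·4 + (-1)·(-3) + 4·(-1)) = (22, -22, -5)
w2 = Bw1 = (6·22 + 1·(-22) + (-1)·(-5); 1·22 + 9·(-22) + (-1)·(-5); (-1)·22 + (-1)·(-22) + 4·(-5)) = (115, -171, -20)
w3 = Bw2 = (539, -1404, -24)
Bw3 = (1854, -12073, 769)
w3·Bw3 = 17931342; w3·w3 = 2262313; μ ≈ 17931342/2262313 = 7.92611

7.92611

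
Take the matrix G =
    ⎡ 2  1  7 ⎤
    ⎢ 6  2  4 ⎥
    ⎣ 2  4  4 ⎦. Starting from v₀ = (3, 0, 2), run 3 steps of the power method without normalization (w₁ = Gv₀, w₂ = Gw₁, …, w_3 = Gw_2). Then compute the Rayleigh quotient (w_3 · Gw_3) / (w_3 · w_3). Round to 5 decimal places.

10.57063

w1 = Gv₀ = (20, 26, 14)
w2 = Gw1 = (164, 228, 200)
w3 = Gw2 = (1956, 2240, 2040)
Gw3 = (20432, 24376, 21032)
w3·Gw3 = 1956·20432 + 2240·24376 + 2040·21032 = 137472512; w3·w3 = 1956·1956 + 2240·2240 + 2040·2040 = 13005136
λ ≈ 137472512/13005136 = 10.57063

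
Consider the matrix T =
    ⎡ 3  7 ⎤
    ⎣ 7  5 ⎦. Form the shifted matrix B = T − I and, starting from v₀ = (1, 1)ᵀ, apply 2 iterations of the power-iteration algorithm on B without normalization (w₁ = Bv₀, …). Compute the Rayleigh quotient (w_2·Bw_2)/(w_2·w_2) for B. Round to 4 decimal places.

B = T − I has rows (2, 7); (7, 4)
w1 = Bv₀ = (2·1 + 7·1; 7·1 + 4·1) = (9, 11)
w2 = Bw1 = (2·9 + 7·11; 7·9 + 4·11) = (95, 107)
Bw2 = (939, 1093)
w2·Bw2 = 206156; w2·w2 = 20474; μ ≈ 206156/20474 = 10.0692

10.0692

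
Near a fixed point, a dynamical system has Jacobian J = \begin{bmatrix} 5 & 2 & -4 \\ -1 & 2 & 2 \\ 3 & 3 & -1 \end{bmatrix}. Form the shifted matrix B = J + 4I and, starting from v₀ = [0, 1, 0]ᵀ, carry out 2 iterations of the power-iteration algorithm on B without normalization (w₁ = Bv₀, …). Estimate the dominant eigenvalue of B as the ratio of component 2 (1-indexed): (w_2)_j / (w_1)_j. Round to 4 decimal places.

μ ≈ 6.6667

B = J + 4I has rows (9, 2, -4); (-1, 6, 2); (3, 3, 3)
w1 = Bv₀ = (9·0 + 2·1 + (-4)·0; (-1)·0 + 6·1 + 2·0; 3·0 + 3·1 + 3·0) = (2, 6, 3)
w2 = Bw1 = (9·2 + 2·6 + (-4)·3; (-1)·2 + 6·6 + 2·3; 3·2 + 3·6 + 3·3) = (18, 40, 33)
Ratio: 40/6 = 6.6667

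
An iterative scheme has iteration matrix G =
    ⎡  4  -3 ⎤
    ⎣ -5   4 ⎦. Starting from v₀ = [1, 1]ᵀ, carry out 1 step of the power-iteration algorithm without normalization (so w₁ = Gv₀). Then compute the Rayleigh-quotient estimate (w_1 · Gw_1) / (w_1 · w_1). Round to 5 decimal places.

w1 = Gv₀ = (1, -1)
Gw1 = (7, -9)
w1·Gw1 = 1·7 + (-1)·(-9) = 16; w1·w1 = 1·1 + (-1)·(-1) = 2
λ ≈ 16/2 = 8.00000

8.00000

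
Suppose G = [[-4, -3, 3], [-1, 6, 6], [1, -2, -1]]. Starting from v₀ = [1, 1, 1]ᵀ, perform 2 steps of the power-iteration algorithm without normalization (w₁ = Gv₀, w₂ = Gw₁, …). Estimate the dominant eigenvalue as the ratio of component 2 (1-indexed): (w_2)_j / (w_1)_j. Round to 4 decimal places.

w1 = Gv₀ = (-4, 11, -2)
w2 = Gw1 = (-23, 58, -24)
Ratio at component: 58 / 11 = 5.2727

5.2727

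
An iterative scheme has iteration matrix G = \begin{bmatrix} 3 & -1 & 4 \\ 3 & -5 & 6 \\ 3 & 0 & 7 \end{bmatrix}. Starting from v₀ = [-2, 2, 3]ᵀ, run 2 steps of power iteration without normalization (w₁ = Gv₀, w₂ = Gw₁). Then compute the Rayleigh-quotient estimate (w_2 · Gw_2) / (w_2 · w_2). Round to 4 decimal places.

w1 = Gv₀ = (3·(-2) + (-1)·2 + 4·3; 3·(-2) + (-5)·2 + 6·3; 3·(-2) + 0·2 + 7·3) = (4, 2, 15)
w2 = Gw1 = (3·4 + (-1)·2 + 4·15; 3·4 + (-5)·2 + 6·15; 3·4 + 0·2 + 7·15) = (70, 92, 117)
Gw2 = (586, 452, 1029)
w2·Gw2 = 70·586 + 92·452 + 117·1029 = 202997; w2·w2 = 70·70 + 92·92 + 117·117 = 27053
λ ≈ 202997/27053 = 7.5037

λ ≈ 7.5037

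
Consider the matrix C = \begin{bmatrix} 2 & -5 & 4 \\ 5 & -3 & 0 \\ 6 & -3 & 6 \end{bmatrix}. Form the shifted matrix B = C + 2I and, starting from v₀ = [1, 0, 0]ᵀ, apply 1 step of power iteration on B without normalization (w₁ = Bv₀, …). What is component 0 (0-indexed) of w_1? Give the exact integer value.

4

B = C + 2I has rows (4, -5, 4); (5, -1, 0); (6, -3, 8)
w1 = Bv₀ = (4·1 + (-5)·0 + 4·0; 5·1 + (-1)·0 + 0·0; 6·1 + (-3)·0 + 8·0) = (4, 5, 6)
Requested component of w1: 4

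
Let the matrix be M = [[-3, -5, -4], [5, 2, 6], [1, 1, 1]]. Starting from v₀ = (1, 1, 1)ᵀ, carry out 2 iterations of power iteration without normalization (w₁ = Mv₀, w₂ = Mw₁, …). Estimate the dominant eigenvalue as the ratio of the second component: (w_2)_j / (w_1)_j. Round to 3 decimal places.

λ ≈ -1.231

w1 = Mv₀ = (-12, 13, 3)
w2 = Mw1 = (-41, -16, 4)
Ratio at component: -16 / 13 = -1.231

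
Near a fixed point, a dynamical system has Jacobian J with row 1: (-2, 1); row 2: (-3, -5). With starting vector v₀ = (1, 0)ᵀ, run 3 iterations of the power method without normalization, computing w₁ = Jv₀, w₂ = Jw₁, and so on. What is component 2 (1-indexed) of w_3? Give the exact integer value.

w1 = Jv₀ = (-2, -3)
w2 = Jw1 = (1, 21)
w3 = Jw2 = (19, -108)
The requested component of w3 is -108.

-108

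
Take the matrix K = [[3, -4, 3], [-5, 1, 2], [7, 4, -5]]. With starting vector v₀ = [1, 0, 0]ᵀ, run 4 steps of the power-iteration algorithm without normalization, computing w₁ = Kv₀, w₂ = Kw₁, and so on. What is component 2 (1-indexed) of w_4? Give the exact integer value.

w1 = Kv₀ = (3, -5, 7)
w2 = Kw1 = (50, -6, -34)
w3 = Kw2 = (72, -324, 496)
w4 = Kw3 = (3000, 308, -3272)
The requested component of w4 is 308.

308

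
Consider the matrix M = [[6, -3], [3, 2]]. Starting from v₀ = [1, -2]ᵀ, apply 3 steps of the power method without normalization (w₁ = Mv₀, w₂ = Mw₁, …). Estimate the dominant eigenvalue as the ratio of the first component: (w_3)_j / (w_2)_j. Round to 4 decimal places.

w1 = Mv₀ = (6·1 + (-3)·(-2); 3·1 + 2·(-2)) = (12, -1)
w2 = Mw1 = (6·12 + (-3)·(-1); 3·12 + 2·(-1)) = (75, 34)
w3 = Mw2 = (348, 293)
Ratio at component: 348 / 75 = 4.6400

4.6400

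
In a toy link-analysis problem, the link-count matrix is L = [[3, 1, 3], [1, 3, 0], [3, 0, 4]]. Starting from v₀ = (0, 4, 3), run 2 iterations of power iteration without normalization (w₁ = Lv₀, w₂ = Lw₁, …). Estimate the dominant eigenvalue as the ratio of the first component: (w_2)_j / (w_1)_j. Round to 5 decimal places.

λ ≈ 6.69231

w1 = Lv₀ = (13, 12, 12)
w2 = Lw1 = (87, 49, 87)
Ratio at component: 87 / 13 = 6.69231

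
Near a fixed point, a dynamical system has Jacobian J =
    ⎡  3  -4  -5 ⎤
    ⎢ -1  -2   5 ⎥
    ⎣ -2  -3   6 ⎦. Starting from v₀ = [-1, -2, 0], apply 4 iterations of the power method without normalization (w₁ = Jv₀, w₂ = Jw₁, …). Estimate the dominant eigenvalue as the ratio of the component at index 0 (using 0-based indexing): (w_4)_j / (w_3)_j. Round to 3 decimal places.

w1 = Jv₀ = (3·(-1) + (-4)·(-2) + (-5)·0; (-1)·(-1) + (-2)·(-2) + 5·0; (-2)·(-1) + (-3)·(-2) + 6·0) = (5, 5, 8)
w2 = Jw1 = (3·5 + (-4)·5 + (-5)·8; (-1)·5 + (-2)·5 + 5·8; (-2)·5 + (-3)·5 + 6·8) = (-45, 25, 23)
w3 = Jw2 = (-350, 110, 153)
w4 = Jw3 = (-2255, 895, 1288)
Ratio at component: -2255 / -350 = 6.443

λ ≈ 6.443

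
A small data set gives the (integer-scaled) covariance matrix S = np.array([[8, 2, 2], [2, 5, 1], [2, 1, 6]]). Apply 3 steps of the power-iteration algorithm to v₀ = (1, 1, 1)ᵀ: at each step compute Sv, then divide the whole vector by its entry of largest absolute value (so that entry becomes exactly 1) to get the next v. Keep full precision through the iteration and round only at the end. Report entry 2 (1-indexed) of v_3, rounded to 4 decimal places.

0.5236

Sv0 = (12.00000, 8.00000, 9.00000); divide by 12.00000 → v1 = (1.00000, 0.66667, 0.75000)
Sv1 = (10.83333, 6.08333, 7.16667); divide by 10.83333 → v2 = (1.00000, 0.56154, 0.66154)
Sv2 = (10.44615, 5.46923, 6.53077); divide by 10.44615 → v3 = (1.00000, 0.52356, 0.62518)
Requested entry of v3: 711/1358 = 0.5236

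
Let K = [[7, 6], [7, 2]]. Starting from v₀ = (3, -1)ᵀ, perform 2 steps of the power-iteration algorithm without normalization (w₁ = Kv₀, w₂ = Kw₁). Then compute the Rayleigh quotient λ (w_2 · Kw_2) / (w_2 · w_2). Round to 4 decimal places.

11.4566

w1 = Kv₀ = (7·3 + 6·(-1); 7·3 + 2·(-1)) = (15, 19)
w2 = Kw1 = (7·15 + 6·19; 7·15 + 2·19) = (219, 143)
Kw2 = (2391, 1819)
w2·Kw2 = 219·2391 + 143·1819 = 783746; w2·w2 = 219·219 + 143·143 = 68410
λ ≈ 783746/68410 = 11.4566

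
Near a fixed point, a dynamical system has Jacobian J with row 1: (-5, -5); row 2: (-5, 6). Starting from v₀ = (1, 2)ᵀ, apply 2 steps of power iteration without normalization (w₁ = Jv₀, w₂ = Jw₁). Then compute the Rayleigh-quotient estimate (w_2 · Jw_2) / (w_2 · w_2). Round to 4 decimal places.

λ ≈ 1.7878

w1 = Jv₀ = ((-5)·1 + (-5)·2; (-5)·1 + 6·2) = (-15, 7)
w2 = Jw1 = ((-5)·(-15) + (-5)·7; (-5)·(-15) + 6·7) = (40, 117)
Jw2 = (-785, 502)
w2·Jw2 = 40·(-785) + 117·502 = 27334; w2·w2 = 40·40 + 117·117 = 15289
λ ≈ 27334/15289 = 1.7878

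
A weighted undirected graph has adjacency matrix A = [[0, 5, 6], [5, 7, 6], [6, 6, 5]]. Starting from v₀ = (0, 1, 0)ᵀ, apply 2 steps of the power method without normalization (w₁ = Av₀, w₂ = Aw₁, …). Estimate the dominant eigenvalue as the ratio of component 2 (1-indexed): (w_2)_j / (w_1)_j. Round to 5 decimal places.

λ ≈ 15.71429

w1 = Av₀ = (5, 7, 6)
w2 = Aw1 = (71, 110, 102)
Ratio at component: 110 / 7 = 15.71429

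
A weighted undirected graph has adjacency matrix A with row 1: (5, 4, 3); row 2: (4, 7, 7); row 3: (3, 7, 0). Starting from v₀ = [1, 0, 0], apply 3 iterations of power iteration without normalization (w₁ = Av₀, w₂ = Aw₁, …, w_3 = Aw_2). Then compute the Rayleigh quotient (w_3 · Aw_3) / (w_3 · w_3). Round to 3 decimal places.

λ ≈ 14.064

w1 = Av₀ = (5·1 + 4·0 + 3·0; 4·1 + 7·0 + 7·0; 3·1 + 7·0 + 0·0) = (5, 4, 3)
w2 = Aw1 = (5·5 + 4·4 + 3·3; 4·5 + 7·4 + 7·3; 3·5 + 7·4 + 0·3) = (50, 69, 43)
w3 = Aw2 = (655, 984, 633)
Aw3 = (9110, 13939, 8853)
w3·Aw3 = 655·9110 + 984·13939 + 633·8853 = 25286975; w3·w3 = 655·655 + 984·984 + 633·633 = 1797970
λ ≈ 25286975/1797970 = 14.064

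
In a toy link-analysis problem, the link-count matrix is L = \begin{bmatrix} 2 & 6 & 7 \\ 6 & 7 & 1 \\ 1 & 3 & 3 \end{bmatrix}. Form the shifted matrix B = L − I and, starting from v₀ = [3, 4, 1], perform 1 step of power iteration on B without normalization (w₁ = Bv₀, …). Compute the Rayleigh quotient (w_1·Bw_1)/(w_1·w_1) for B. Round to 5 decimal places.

B = L − I has rows (1, 6, 7); (6, 6, 1); (1, 3, 2)
w1 = Bv₀ = (1·3 + 6·4 + 7·1; 6·3 + 6·4 + 1·1; 1·3 + 3·4 + 2·1) = (34, 43, 17)
Bw1 = (411, 479, 197)
w1·Bw1 = 37920; w1·w1 = 3294; μ ≈ 37920/3294 = 11.51184

11.51184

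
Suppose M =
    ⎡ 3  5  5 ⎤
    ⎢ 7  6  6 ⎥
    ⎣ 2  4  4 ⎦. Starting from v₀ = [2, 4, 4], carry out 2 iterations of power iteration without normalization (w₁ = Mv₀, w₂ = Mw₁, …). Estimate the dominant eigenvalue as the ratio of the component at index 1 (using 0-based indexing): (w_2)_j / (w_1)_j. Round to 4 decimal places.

w1 = Mv₀ = (46, 62, 36)
w2 = Mw1 = (628, 910, 484)
Ratio at component: 910 / 62 = 14.6774

14.6774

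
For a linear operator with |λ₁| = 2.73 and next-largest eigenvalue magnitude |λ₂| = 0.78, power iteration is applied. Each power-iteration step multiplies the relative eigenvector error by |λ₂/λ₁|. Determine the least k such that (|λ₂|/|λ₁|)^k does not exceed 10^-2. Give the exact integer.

4

|λ₂/λ₁| = 0.78/2.73 = 0.28571
Need k ≥ ln(10^-2) / ln(0.28571) = -4.6052 / -1.2528 ≈ 3.676
Smallest integer k satisfying the bound: 4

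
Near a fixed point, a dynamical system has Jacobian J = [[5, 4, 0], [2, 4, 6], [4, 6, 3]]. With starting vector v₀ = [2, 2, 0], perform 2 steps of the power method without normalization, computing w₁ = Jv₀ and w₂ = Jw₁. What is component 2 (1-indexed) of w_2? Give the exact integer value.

w1 = Jv₀ = (5·2 + 4·2 + 0·0; 2·2 + 4·2 + 6·0; 4·2 + 6·2 + 3·0) = (18, 12, 20)
w2 = Jw1 = (5·18 + 4·12 + 0·20; 2·18 + 4·12 + 6·20; 4·18 + 6·12 + 3·20) = (138, 204, 204)
The requested component of w2 is 204.

204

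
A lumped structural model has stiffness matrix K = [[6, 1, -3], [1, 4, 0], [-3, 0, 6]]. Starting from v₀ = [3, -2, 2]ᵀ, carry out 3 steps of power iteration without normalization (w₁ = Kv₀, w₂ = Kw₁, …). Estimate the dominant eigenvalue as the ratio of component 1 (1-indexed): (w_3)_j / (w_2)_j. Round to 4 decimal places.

λ ≈ 6.5652

w1 = Kv₀ = (10, -5, 3)
w2 = Kw1 = (46, -10, -12)
w3 = Kw2 = (302, 6, -210)
Ratio at component: 302 / 46 = 6.5652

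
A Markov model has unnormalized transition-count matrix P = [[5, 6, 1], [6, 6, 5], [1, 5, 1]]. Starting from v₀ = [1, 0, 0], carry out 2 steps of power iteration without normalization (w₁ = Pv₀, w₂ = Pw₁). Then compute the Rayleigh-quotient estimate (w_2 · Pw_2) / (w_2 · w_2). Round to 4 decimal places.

λ ≈ 13.1235

w1 = Pv₀ = (5·1 + 6·0 + 1·0; 6·1 + 6·0 + 5·0; 1·1 + 5·0 + 1·0) = (5, 6, 1)
w2 = Pw1 = (5·5 + 6·6 + 1·1; 6·5 + 6·6 + 5·1; 1·5 + 5·6 + 1·1) = (62, 71, 36)
Pw2 = (772, 978, 453)
w2·Pw2 = 62·772 + 71·978 + 36·453 = 133610; w2·w2 = 62·62 + 71·71 + 36·36 = 10181
λ ≈ 133610/10181 = 13.1235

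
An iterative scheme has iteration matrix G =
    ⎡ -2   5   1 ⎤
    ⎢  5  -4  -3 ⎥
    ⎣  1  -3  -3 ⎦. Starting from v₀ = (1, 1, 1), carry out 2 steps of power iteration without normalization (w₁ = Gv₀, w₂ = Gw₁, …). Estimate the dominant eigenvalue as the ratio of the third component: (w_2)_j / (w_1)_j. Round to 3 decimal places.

λ ≈ -5.000

w1 = Gv₀ = (4, -2, -5)
w2 = Gw1 = (-23, 43, 25)
Ratio at component: 25 / -5 = -5.000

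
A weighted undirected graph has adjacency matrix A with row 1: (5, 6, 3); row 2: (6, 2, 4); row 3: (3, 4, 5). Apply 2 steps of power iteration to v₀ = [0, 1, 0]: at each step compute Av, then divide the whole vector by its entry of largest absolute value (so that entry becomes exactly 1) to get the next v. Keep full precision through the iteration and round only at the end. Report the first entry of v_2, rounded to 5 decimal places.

Av0 = (6.000000, 2.000000, 4.000000); divide by 6.000000 → v1 = (1.000000, 0.333333, 0.666667)
Av1 = (9.000000, 9.333333, 7.666667); divide by 9.333333 → v2 = (0.964286, 1.000000, 0.821429)
Requested entry of v2: 54/56 = 0.96429

0.96429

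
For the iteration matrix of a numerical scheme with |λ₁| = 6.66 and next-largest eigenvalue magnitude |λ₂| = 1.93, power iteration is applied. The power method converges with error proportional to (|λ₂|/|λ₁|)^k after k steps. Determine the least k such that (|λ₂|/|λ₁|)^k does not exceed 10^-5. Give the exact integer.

|λ₂/λ₁| = 1.93/6.66 = 0.28979
Need k ≥ ln(10^-5) / ln(0.28979) = -11.5129 / -1.2386 ≈ 9.295
Smallest integer k satisfying the bound: 10

10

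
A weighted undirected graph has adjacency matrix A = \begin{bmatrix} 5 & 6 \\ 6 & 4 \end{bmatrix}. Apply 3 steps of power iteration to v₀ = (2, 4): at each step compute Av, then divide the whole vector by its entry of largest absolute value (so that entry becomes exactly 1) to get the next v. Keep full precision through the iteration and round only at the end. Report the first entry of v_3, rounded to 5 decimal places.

Av0 = (34.000000, 28.000000); divide by 34.000000 → v1 = (1.000000, 0.823529)
Av1 = (9.941176, 9.294118); divide by 9.941176 → v2 = (1.000000, 0.934911)
Av2 = (10.609467, 9.739645); divide by 10.609467 → v3 = (1.000000, 0.918015)
Requested entry of v3: 3586/3586 = 1.00000

1.00000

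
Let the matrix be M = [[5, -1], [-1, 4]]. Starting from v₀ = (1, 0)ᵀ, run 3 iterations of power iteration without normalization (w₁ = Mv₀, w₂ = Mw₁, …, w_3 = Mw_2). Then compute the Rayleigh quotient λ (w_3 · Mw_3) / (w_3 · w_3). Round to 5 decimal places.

w1 = Mv₀ = (5·1 + (-1)·0; (-1)·1 + 4·0) = (5, -1)
w2 = Mw1 = (5·5 + (-1)·(-1); (-1)·5 + 4·(-1)) = (26, -9)
w3 = Mw2 = (139, -62)
Mw3 = (757, -387)
w3·Mw3 = 139·757 + (-62)·(-387) = 129217; w3·w3 = 139·139 + (-62)·(-62) = 23165
λ ≈ 129217/23165 = 5.57811

5.57811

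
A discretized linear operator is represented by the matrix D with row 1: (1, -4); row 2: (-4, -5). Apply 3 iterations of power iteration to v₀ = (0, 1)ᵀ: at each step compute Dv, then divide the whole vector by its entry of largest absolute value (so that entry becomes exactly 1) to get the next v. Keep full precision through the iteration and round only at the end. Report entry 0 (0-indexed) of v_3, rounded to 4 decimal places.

0.5502

Dv0 = (-4.00000, -5.00000); divide by -5.00000 → v1 = (0.80000, 1.00000)
Dv1 = (-3.20000, -8.20000); divide by -8.20000 → v2 = (0.39024, 1.00000)
Dv2 = (-3.60976, -6.56098); divide by -6.56098 → v3 = (0.55019, 1.00000)
Requested entry of v3: -148/-269 = 0.5502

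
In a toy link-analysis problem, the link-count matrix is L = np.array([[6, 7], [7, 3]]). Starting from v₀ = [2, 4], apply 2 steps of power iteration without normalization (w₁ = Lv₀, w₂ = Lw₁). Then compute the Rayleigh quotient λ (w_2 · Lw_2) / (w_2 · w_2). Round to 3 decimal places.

w1 = Lv₀ = (6·2 + 7·4; 7·2 + 3·4) = (40, 26)
w2 = Lw1 = (6·40 + 7·26; 7·40 + 3·26) = (422, 358)
Lw2 = (5038, 4028)
w2·Lw2 = 422·5038 + 358·4028 = 3568060; w2·w2 = 422·422 + 358·358 = 306248
λ ≈ 3568060/306248 = 11.651

11.651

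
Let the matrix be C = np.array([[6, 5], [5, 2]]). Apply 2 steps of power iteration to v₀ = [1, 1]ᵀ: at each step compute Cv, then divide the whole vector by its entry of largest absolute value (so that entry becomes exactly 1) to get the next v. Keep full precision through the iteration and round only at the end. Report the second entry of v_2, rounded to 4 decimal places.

Cv0 = (11.00000, 7.00000); divide by 11.00000 → v1 = (1.00000, 0.63636)
Cv1 = (9.18182, 6.27273); divide by 9.18182 → v2 = (1.00000, 0.68317)
Requested entry of v2: 69/101 = 0.6832

0.6832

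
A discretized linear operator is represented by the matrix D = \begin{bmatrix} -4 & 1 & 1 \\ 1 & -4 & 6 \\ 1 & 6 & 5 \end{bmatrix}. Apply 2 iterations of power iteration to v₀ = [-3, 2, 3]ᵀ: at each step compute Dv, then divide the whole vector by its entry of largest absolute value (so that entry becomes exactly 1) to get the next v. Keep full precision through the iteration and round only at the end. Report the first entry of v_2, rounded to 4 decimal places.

Dv0 = (17.00000, 7.00000, 24.00000); divide by 24.00000 → v1 = (0.70833, 0.29167, 1.00000)
Dv1 = (-1.54167, 5.54167, 7.45833); divide by 7.45833 → v2 = (-0.20670, 0.74302, 1.00000)
Requested entry of v2: -37/179 = -0.2067

-0.2067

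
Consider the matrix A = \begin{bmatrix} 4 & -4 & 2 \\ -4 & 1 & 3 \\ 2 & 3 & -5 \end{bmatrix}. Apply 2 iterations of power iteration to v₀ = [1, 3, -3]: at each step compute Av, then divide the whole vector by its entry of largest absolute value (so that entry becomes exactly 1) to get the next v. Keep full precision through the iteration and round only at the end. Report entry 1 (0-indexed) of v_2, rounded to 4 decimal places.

Av0 = (-14.00000, -10.00000, 26.00000); divide by 26.00000 → v1 = (-0.53846, -0.38462, 1.00000)
Av1 = (1.38462, 4.76923, -7.23077); divide by -7.23077 → v2 = (-0.19149, -0.65957, 1.00000)
Requested entry of v2: 124/-188 = -0.6596

-0.6596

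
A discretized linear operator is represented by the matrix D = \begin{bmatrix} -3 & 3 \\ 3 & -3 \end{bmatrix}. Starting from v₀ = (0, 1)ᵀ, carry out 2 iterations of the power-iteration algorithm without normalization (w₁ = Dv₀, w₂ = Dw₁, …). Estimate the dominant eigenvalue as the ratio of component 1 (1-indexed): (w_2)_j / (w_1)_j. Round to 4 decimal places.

λ ≈ -6.0000

w1 = Dv₀ = ((-3)·0 + 3·1; 3·0 + (-3)·1) = (3, -3)
w2 = Dw1 = ((-3)·3 + 3·(-3); 3·3 + (-3)·(-3)) = (-18, 18)
Ratio at component: -18 / 3 = -6.0000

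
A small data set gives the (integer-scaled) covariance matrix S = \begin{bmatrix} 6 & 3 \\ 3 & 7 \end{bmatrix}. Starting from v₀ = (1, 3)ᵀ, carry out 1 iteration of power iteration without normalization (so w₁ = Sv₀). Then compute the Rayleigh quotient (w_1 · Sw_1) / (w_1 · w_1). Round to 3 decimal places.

λ ≈ 9.416

w1 = Sv₀ = (15, 24)
Sw1 = (162, 213)
w1·Sw1 = 15·162 + 24·213 = 7542; w1·w1 = 15·15 + 24·24 = 801
λ ≈ 7542/801 = 9.416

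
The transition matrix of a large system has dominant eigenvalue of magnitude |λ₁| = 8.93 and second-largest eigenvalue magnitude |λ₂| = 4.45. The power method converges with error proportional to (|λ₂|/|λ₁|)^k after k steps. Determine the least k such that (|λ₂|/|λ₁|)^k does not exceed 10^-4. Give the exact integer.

|λ₂/λ₁| = 4.45/8.93 = 0.49832
Need k ≥ ln(10^-4) / ln(0.49832) = -9.2103 / -0.6965 ≈ 13.224
Smallest integer k satisfying the bound: 14

14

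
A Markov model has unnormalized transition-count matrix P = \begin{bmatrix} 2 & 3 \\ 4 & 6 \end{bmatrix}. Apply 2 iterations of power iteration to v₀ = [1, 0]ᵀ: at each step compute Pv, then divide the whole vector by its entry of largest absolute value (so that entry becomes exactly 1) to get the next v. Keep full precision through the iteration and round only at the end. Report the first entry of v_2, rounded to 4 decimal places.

0.5000

Pv0 = (2.00000, 4.00000); divide by 4.00000 → v1 = (0.50000, 1.00000)
Pv1 = (4.00000, 8.00000); divide by 8.00000 → v2 = (0.50000, 1.00000)
Requested entry of v2: 16/32 = 0.5000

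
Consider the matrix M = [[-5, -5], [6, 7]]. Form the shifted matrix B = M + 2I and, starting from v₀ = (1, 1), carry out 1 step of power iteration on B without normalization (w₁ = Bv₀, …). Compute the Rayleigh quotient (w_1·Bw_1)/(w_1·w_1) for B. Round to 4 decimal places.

μ ≈ 5.9273

B = M + 2I has rows (-3, -5); (6, 9)
w1 = Bv₀ = ((-3)·1 + (-5)·1; 6·1 + 9·1) = (-8, 15)
Bw1 = (-51, 87)
w1·Bw1 = 1713; w1·w1 = 289; μ ≈ 1713/289 = 5.9273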